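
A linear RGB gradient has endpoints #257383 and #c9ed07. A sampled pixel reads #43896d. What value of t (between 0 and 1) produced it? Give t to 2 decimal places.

Invert the lerp on the R channel (largest span, 164): t = (67 − 37) / (201 − 37) = 30/164 = 0.18293.
Check on G: (137 − 115)/(237 − 115) = 0.1803 ✓

0.18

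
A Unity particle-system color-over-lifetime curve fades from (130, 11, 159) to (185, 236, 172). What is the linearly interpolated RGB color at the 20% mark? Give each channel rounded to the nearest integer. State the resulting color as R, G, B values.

20% corresponds to t = 0.2.
R = 130 + 0.2 × (185 − 130) = 130 + 0.2 × 55 = 141 → 141
G = 11 + 0.2 × (236 − 11) = 11 + 0.2 × 225 = 56 → 56
B = 159 + 0.2 × (172 − 159) = 159 + 0.2 × 13 = 161.6 → 162

(141, 56, 162)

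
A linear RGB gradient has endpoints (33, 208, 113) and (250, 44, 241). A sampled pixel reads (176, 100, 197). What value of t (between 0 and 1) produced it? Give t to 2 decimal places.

Invert the lerp on the R channel (largest span, 217): t = (176 − 33) / (250 − 33) = 143/217 = 0.65899.
Check on G: (100 − 208)/(44 − 208) = 0.6585 ✓

0.66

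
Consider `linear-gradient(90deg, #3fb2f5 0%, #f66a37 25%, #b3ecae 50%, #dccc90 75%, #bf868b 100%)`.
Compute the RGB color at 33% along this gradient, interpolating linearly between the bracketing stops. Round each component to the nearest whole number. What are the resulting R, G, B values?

33% lies between the 25% and 50% stops, so the local fraction is t = (33 − 25)/(50 − 25) = 8/25 ≈ 0.32.
#f66a37 → (246, 106, 55); #b3ecae → (179, 236, 174).
R = 246 + 0.32 × (179 − 246) = 224.56 → 225
G = 106 + 0.32 × (236 − 106) = 147.6 → 148
B = 55 + 0.32 × (174 − 55) = 93.08 → 93

(225, 148, 93)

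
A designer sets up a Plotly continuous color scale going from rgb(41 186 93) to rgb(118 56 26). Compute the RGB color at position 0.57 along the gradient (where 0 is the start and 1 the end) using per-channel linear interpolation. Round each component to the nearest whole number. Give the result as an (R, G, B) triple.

(85, 112, 55)

R = 41 + 0.57 × (118 − 41) = 41 + 0.57 × 77 = 84.89 → 85
G = 186 + 0.57 × (56 − 186) = 186 + 0.57 × -130 = 111.9 → 112
B = 93 + 0.57 × (26 − 93) = 93 + 0.57 × -67 = 54.81 → 55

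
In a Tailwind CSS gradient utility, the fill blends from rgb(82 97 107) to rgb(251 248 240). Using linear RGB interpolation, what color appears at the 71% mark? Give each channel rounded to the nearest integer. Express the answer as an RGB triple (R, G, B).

71% corresponds to t = 0.71.
R = 82 + 0.71 × (251 − 82) = 82 + 0.71 × 169 = 201.99 → 202
G = 97 + 0.71 × (248 − 97) = 97 + 0.71 × 151 = 204.21 → 204
B = 107 + 0.71 × (240 − 107) = 107 + 0.71 × 133 = 201.43 → 201

(202, 204, 201)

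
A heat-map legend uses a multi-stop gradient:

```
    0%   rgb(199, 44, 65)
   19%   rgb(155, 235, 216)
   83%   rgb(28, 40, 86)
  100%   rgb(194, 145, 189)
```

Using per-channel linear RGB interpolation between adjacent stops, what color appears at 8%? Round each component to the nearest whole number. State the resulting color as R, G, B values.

(180, 124, 129)

8% lies between the 0% and 19% stops, so the local fraction is t = (8 − 0)/(19 − 0) = 8/19 ≈ 0.4211.
R = 199 + 0.4211 × (155 − 199) = 180.472 → 180
G = 44 + 0.4211 × (235 − 44) = 124.43 → 124
B = 65 + 0.4211 × (216 − 65) = 128.586 → 129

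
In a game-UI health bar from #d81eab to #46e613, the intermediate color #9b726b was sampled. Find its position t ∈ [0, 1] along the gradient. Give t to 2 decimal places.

0.42

Invert the lerp on the G channel (largest span, 200): t = (114 − 30) / (230 − 30) = 84/200 = 0.42.
Check on R: (155 − 216)/(70 − 216) = 0.4178 ✓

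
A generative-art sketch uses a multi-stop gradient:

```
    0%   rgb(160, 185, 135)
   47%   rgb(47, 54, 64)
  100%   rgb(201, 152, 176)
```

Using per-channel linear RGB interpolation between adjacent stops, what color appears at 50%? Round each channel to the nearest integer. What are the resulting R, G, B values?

50% lies between the 47% and 100% stops, so the local fraction is t = (50 − 47)/(100 − 47) = 3/53 ≈ 0.0566.
R = 47 + 0.0566 × (201 − 47) = 55.716 → 56
G = 54 + 0.0566 × (152 − 54) = 59.547 → 60
B = 64 + 0.0566 × (176 − 64) = 70.339 → 70

(56, 60, 70)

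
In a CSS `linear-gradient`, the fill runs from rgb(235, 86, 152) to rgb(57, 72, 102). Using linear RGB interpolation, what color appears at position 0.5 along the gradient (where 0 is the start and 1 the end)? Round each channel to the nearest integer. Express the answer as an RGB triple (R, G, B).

(146, 79, 127)

R = 235 + 0.5 × (57 − 235) = 235 + 0.5 × -178 = 146 → 146
G = 86 + 0.5 × (72 − 86) = 86 + 0.5 × -14 = 79 → 79
B = 152 + 0.5 × (102 − 152) = 152 + 0.5 × -50 = 127 → 127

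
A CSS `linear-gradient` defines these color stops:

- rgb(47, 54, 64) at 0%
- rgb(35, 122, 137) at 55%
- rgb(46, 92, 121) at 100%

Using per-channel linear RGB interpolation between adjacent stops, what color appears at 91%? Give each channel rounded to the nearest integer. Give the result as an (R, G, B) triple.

(44, 98, 124)

91% lies between the 55% and 100% stops, so the local fraction is t = (91 − 55)/(100 − 55) = 36/45 ≈ 0.8.
R = 35 + 0.8 × (46 − 35) = 43.8 → 44
G = 122 + 0.8 × (92 − 122) = 98 → 98
B = 137 + 0.8 × (121 − 137) = 124.2 → 124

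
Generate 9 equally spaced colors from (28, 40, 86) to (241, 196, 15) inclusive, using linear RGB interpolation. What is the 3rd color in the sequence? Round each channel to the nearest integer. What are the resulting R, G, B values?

(81, 79, 68)

With 9 swatches and endpoints inclusive, swatch 3 sits at t = (3 − 1)/(9 − 1) = 2/8 ≈ 0.25.
R = 28 + 0.25 × (241 − 28) = 81.25 → 81
G = 40 + 0.25 × (196 − 40) = 79 → 79
B = 86 + 0.25 × (15 − 86) = 68.25 → 68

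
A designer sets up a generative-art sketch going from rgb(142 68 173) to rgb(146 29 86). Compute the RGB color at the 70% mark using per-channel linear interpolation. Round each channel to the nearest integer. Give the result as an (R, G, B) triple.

(145, 41, 112)

70% corresponds to t = 0.7.
R = 142 + 0.7 × (146 − 142) = 142 + 0.7 × 4 = 144.8 → 145
G = 68 + 0.7 × (29 − 68) = 68 + 0.7 × -39 = 40.7 → 41
B = 173 + 0.7 × (86 − 173) = 173 + 0.7 × -87 = 112.1 → 112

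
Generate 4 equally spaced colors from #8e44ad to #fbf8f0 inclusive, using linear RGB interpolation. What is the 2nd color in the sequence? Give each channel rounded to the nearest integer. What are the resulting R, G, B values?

(178, 128, 195)

With 4 swatches and endpoints inclusive, swatch 2 sits at t = (2 − 1)/(4 − 1) = 1/3 ≈ 0.3333.
#8e44ad → (142, 68, 173); #fbf8f0 → (251, 248, 240).
R = 142 + 0.3333 × (251 − 142) = 178.33 → 178
G = 68 + 0.3333 × (248 − 68) = 127.994 → 128
B = 173 + 0.3333 × (240 − 173) = 195.331 → 195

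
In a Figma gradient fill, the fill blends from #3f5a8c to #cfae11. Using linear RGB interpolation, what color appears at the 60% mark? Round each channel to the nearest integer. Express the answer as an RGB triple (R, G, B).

(149, 140, 66)

#3f5a8c → (63, 90, 140); #cfae11 → (207, 174, 17).
60% corresponds to t = 0.6.
R = 63 + 0.6 × (207 − 63) = 63 + 0.6 × 144 = 149.4 → 149
G = 90 + 0.6 × (174 − 90) = 90 + 0.6 × 84 = 140.4 → 140
B = 140 + 0.6 × (17 − 140) = 140 + 0.6 × -123 = 66.2 → 66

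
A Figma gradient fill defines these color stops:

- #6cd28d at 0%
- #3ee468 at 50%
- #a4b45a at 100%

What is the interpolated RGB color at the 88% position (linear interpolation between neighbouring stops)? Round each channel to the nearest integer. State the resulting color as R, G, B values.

88% lies between the 50% and 100% stops, so the local fraction is t = (88 − 50)/(100 − 50) = 38/50 ≈ 0.76.
#3ee468 → (62, 228, 104); #a4b45a → (164, 180, 90).
R = 62 + 0.76 × (164 − 62) = 139.52 → 140
G = 228 + 0.76 × (180 − 228) = 191.52 → 192
B = 104 + 0.76 × (90 − 104) = 93.36 → 93

(140, 192, 93)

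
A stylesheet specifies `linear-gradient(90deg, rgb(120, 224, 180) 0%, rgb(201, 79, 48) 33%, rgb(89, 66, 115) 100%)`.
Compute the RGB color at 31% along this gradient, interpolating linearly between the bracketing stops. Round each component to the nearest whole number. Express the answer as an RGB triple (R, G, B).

31% lies between the 0% and 33% stops, so the local fraction is t = (31 − 0)/(33 − 0) = 31/33 ≈ 0.9394.
R = 120 + 0.9394 × (201 − 120) = 196.091 → 196
G = 224 + 0.9394 × (79 − 224) = 87.787 → 88
B = 180 + 0.9394 × (48 − 180) = 55.999 → 56

(196, 88, 56)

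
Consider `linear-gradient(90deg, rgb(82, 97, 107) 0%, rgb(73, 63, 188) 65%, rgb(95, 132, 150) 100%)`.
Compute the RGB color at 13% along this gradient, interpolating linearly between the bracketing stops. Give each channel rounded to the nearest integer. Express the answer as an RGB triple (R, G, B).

13% lies between the 0% and 65% stops, so the local fraction is t = (13 − 0)/(65 − 0) = 13/65 ≈ 0.2.
R = 82 + 0.2 × (73 − 82) = 80.2 → 80
G = 97 + 0.2 × (63 − 97) = 90.2 → 90
B = 107 + 0.2 × (188 − 107) = 123.2 → 123

(80, 90, 123)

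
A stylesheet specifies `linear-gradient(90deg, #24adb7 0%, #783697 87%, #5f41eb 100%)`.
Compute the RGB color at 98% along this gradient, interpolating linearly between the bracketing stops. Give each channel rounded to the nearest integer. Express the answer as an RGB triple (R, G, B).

98% lies between the 87% and 100% stops, so the local fraction is t = (98 − 87)/(100 − 87) = 11/13 ≈ 0.8462.
#783697 → (120, 54, 151); #5f41eb → (95, 65, 235).
R = 120 + 0.8462 × (95 − 120) = 98.845 → 99
G = 54 + 0.8462 × (65 − 54) = 63.308 → 63
B = 151 + 0.8462 × (235 − 151) = 222.081 → 222

(99, 63, 222)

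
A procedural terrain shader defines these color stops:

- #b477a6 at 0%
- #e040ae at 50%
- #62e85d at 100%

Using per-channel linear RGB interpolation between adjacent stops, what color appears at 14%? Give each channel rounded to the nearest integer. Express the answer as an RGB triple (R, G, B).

(192, 104, 168)

14% lies between the 0% and 50% stops, so the local fraction is t = (14 − 0)/(50 − 0) = 14/50 ≈ 0.28.
#b477a6 → (180, 119, 166); #e040ae → (224, 64, 174).
R = 180 + 0.28 × (224 − 180) = 192.32 → 192
G = 119 + 0.28 × (64 − 119) = 103.6 → 104
B = 166 + 0.28 × (174 − 166) = 168.24 → 168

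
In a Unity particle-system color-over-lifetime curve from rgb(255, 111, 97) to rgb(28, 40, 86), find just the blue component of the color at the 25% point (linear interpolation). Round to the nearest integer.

B = 97 + 0.25 × (86 − 97) = 94.25 → 94

94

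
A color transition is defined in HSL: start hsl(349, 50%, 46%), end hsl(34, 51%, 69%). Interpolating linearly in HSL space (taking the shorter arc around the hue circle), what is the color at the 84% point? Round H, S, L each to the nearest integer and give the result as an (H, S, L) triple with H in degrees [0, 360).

Hue: 34 − 349 = -315°, but |-315| > 180 so the shorter arc goes the other way: Δh = -315 + 360 = 45°.
H = 349 + 0.84 × (45) = 386.8 → 387 → 387 mod 360 = 27°
S = 50 + 0.84 × (51 − 50) = 50.84 → 51%
L = 46 + 0.84 × (69 − 46) = 65.32 → 65%

(27, 51, 65)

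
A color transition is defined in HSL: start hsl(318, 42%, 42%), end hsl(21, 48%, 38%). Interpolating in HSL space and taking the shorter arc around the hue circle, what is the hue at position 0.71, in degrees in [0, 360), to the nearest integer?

3

Hue: 21 − 318 = -297°, but |-297| > 180 so the shorter arc goes the other way: Δh = -297 + 360 = 63°.
H = 318 + 0.71 × (63) = 362.73 → 363 → 363 mod 360 = 3°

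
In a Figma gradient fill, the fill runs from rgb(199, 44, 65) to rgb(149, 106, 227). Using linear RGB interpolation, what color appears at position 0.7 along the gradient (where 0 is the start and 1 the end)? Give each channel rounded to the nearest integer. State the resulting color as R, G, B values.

R = 199 + 0.7 × (149 − 199) = 199 + 0.7 × -50 = 164 → 164
G = 44 + 0.7 × (106 − 44) = 44 + 0.7 × 62 = 87.4 → 87
B = 65 + 0.7 × (227 − 65) = 65 + 0.7 × 162 = 178.4 → 178
So the blended color is (164, 87, 178), about #a457b2.

(164, 87, 178)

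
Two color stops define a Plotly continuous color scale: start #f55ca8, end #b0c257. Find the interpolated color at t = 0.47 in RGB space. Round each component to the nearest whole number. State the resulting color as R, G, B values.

#f55ca8 → (245, 92, 168); #b0c257 → (176, 194, 87).
R = 245 + 0.47 × (176 − 245) = 245 + 0.47 × -69 = 212.57 → 213
G = 92 + 0.47 × (194 − 92) = 92 + 0.47 × 102 = 139.94 → 140
B = 168 + 0.47 × (87 − 168) = 168 + 0.47 × -81 = 129.93 → 130
So the blended color is (213, 140, 130), about #d58c82.

(213, 140, 130)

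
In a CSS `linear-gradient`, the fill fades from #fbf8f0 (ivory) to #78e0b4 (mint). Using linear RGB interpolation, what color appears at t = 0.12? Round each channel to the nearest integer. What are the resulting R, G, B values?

(235, 245, 233)

#fbf8f0 → (251, 248, 240); #78e0b4 → (120, 224, 180).
R = 251 + 0.12 × (120 − 251) = 251 + 0.12 × -131 = 235.28 → 235
G = 248 + 0.12 × (224 − 248) = 248 + 0.12 × -24 = 245.12 → 245
B = 240 + 0.12 × (180 − 240) = 240 + 0.12 × -60 = 232.8 → 233
So the blended color is (235, 245, 233), about #ebf5e9.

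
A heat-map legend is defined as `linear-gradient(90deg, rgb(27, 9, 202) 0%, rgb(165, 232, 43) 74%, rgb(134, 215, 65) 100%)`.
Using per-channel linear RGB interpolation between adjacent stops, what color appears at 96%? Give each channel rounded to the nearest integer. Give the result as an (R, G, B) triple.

(139, 218, 62)

96% lies between the 74% and 100% stops, so the local fraction is t = (96 − 74)/(100 − 74) = 22/26 ≈ 0.8462.
R = 165 + 0.8462 × (134 − 165) = 138.768 → 139
G = 232 + 0.8462 × (215 − 232) = 217.615 → 218
B = 43 + 0.8462 × (65 − 43) = 61.616 → 62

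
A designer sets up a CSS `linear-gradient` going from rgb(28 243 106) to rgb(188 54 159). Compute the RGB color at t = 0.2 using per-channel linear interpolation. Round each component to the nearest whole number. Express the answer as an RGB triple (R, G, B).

(60, 205, 117)

R = 28 + 0.2 × (188 − 28) = 28 + 0.2 × 160 = 60 → 60
G = 243 + 0.2 × (54 − 243) = 243 + 0.2 × -189 = 205.2 → 205
B = 106 + 0.2 × (159 − 106) = 106 + 0.2 × 53 = 116.6 → 117
So the blended color is (60, 205, 117), about #3ccd75.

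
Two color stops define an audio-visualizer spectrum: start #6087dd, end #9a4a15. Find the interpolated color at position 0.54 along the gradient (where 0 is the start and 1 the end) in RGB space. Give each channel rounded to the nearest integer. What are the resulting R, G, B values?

(127, 102, 113)

#6087dd → (96, 135, 221); #9a4a15 → (154, 74, 21).
R = 96 + 0.54 × (154 − 96) = 96 + 0.54 × 58 = 127.32 → 127
G = 135 + 0.54 × (74 − 135) = 135 + 0.54 × -61 = 102.06 → 102
B = 221 + 0.54 × (21 − 221) = 221 + 0.54 × -200 = 113 → 113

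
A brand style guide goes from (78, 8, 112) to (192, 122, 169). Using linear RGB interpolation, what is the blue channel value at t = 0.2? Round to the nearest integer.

B = 112 + 0.2 × (169 − 112) = 123.4 → 123

123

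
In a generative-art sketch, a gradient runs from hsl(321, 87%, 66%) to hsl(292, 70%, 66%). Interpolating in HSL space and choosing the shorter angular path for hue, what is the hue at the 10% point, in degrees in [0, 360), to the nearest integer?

Hue arc: Δh = 292 − 321 = -29° (|Δh| ≤ 180, already the shorter path).
H = 321 + 0.1 × (-29) = 318.1 → 318°

318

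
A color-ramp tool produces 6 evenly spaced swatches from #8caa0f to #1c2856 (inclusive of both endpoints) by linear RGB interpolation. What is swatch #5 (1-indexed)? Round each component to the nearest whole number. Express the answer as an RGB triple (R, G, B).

(50, 66, 72)

With 6 swatches and endpoints inclusive, swatch 5 sits at t = (5 − 1)/(6 − 1) = 4/5 ≈ 0.8.
#8caa0f → (140, 170, 15); #1c2856 → (28, 40, 86).
R = 140 + 0.8 × (28 − 140) = 50.4 → 50
G = 170 + 0.8 × (40 − 170) = 66 → 66
B = 15 + 0.8 × (86 − 15) = 71.8 → 72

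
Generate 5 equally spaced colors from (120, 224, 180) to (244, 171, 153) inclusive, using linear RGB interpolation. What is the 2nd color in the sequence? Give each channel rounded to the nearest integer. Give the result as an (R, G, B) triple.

(151, 211, 173)

With 5 swatches and endpoints inclusive, swatch 2 sits at t = (2 − 1)/(5 − 1) = 1/4 ≈ 0.25.
R = 120 + 0.25 × (244 − 120) = 151 → 151
G = 224 + 0.25 × (171 − 224) = 210.75 → 211
B = 180 + 0.25 × (153 − 180) = 173.25 → 173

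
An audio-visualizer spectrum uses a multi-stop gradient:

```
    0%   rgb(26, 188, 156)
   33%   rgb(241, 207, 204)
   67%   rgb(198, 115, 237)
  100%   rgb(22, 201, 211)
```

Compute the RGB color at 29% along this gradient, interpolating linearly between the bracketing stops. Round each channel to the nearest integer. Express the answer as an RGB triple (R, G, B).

(215, 205, 198)

29% lies between the 0% and 33% stops, so the local fraction is t = (29 − 0)/(33 − 0) = 29/33 ≈ 0.8788.
R = 26 + 0.8788 × (241 − 26) = 214.942 → 215
G = 188 + 0.8788 × (207 − 188) = 204.697 → 205
B = 156 + 0.8788 × (204 − 156) = 198.182 → 198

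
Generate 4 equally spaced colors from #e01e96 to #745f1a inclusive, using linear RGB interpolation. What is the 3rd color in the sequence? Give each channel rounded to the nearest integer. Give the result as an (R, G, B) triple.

(152, 73, 67)

With 4 swatches and endpoints inclusive, swatch 3 sits at t = (3 − 1)/(4 − 1) = 2/3 ≈ 0.6667.
#e01e96 → (224, 30, 150); #745f1a → (116, 95, 26).
R = 224 + 0.6667 × (116 − 224) = 151.996 → 152
G = 30 + 0.6667 × (95 − 30) = 73.335 → 73
B = 150 + 0.6667 × (26 − 150) = 67.329 → 67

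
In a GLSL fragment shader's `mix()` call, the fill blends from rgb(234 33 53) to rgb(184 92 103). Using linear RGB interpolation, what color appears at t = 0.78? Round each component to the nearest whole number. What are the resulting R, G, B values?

(195, 79, 92)

R = 234 + 0.78 × (184 − 234) = 234 + 0.78 × -50 = 195 → 195
G = 33 + 0.78 × (92 − 33) = 33 + 0.78 × 59 = 79.02 → 79
B = 53 + 0.78 × (103 − 53) = 53 + 0.78 × 50 = 92 → 92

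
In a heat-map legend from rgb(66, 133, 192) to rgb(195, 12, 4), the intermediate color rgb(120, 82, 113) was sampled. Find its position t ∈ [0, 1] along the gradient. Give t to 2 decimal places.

Invert the lerp on the B channel (largest span, 188): t = (113 − 192) / (4 − 192) = -79/-188 = 0.42021.
Check on R: (120 − 66)/(195 − 66) = 0.4186 ✓

0.42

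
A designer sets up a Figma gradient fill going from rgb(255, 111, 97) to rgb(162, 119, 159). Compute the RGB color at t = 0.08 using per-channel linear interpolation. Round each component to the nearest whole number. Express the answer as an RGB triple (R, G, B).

R = 255 + 0.08 × (162 − 255) = 255 + 0.08 × -93 = 247.56 → 248
G = 111 + 0.08 × (119 − 111) = 111 + 0.08 × 8 = 111.64 → 112
B = 97 + 0.08 × (159 − 97) = 97 + 0.08 × 62 = 101.96 → 102

(248, 112, 102)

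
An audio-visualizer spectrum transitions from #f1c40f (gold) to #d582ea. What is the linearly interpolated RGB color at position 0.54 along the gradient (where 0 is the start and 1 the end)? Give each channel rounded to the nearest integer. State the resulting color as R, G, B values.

(226, 160, 133)

#f1c40f → (241, 196, 15); #d582ea → (213, 130, 234).
R = 241 + 0.54 × (213 − 241) = 241 + 0.54 × -28 = 225.88 → 226
G = 196 + 0.54 × (130 − 196) = 196 + 0.54 × -66 = 160.36 → 160
B = 15 + 0.54 × (234 − 15) = 15 + 0.54 × 219 = 133.26 → 133
So the blended color is (226, 160, 133), about #e2a085.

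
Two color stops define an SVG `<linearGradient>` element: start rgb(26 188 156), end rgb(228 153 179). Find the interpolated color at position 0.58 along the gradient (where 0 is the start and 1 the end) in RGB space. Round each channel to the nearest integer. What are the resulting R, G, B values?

(143, 168, 169)

R = 26 + 0.58 × (228 − 26) = 26 + 0.58 × 202 = 143.16 → 143
G = 188 + 0.58 × (153 − 188) = 188 + 0.58 × -35 = 167.7 → 168
B = 156 + 0.58 × (179 − 156) = 156 + 0.58 × 23 = 169.34 → 169
So the blended color is (143, 168, 169), about #8fa8a9.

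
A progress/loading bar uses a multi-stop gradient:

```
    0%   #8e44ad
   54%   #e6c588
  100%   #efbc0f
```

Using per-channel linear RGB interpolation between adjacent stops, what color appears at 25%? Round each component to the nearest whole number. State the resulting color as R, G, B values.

(183, 128, 156)

25% lies between the 0% and 54% stops, so the local fraction is t = (25 − 0)/(54 − 0) = 25/54 ≈ 0.463.
#8e44ad → (142, 68, 173); #e6c588 → (230, 197, 136).
R = 142 + 0.463 × (230 − 142) = 182.744 → 183
G = 68 + 0.463 × (197 − 68) = 127.727 → 128
B = 173 + 0.463 × (136 − 173) = 155.869 → 156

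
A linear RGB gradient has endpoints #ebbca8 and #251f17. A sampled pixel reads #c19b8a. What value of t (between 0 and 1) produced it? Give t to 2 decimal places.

0.21

Invert the lerp on the R channel (largest span, 198): t = (193 − 235) / (37 − 235) = -42/-198 = 0.21212.
Check on G: (155 − 188)/(31 − 188) = 0.2102 ✓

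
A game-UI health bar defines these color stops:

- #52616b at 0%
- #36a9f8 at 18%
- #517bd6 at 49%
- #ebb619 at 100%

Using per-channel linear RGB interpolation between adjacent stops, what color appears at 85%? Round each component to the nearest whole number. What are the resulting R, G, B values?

85% lies between the 49% and 100% stops, so the local fraction is t = (85 − 49)/(100 − 49) = 36/51 ≈ 0.7059.
#517bd6 → (81, 123, 214); #ebb619 → (235, 182, 25).
R = 81 + 0.7059 × (235 − 81) = 189.709 → 190
G = 123 + 0.7059 × (182 − 123) = 164.648 → 165
B = 214 + 0.7059 × (25 − 214) = 80.585 → 81

(190, 165, 81)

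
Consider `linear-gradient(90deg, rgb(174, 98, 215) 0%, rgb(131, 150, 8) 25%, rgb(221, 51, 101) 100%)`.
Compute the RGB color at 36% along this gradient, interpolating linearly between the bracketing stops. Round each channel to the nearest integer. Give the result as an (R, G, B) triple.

36% lies between the 25% and 100% stops, so the local fraction is t = (36 − 25)/(100 − 25) = 11/75 ≈ 0.1467.
R = 131 + 0.1467 × (221 − 131) = 144.203 → 144
G = 150 + 0.1467 × (51 − 150) = 135.477 → 135
B = 8 + 0.1467 × (101 − 8) = 21.643 → 22

(144, 135, 22)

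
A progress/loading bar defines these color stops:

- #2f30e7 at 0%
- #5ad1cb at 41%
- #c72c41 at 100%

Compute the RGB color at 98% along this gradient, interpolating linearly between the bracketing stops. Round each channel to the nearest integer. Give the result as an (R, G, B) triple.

(195, 50, 70)

98% lies between the 41% and 100% stops, so the local fraction is t = (98 − 41)/(100 − 41) = 57/59 ≈ 0.9661.
#5ad1cb → (90, 209, 203); #c72c41 → (199, 44, 65).
R = 90 + 0.9661 × (199 − 90) = 195.305 → 195
G = 209 + 0.9661 × (44 − 209) = 49.594 → 50
B = 203 + 0.9661 × (65 − 203) = 69.678 → 70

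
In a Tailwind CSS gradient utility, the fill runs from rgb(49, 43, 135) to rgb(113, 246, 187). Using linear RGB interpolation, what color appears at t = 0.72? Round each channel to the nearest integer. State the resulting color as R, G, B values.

R = 49 + 0.72 × (113 − 49) = 49 + 0.72 × 64 = 95.08 → 95
G = 43 + 0.72 × (246 − 43) = 43 + 0.72 × 203 = 189.16 → 189
B = 135 + 0.72 × (187 − 135) = 135 + 0.72 × 52 = 172.44 → 172
So the blended color is (95, 189, 172), about #5fbdac.

(95, 189, 172)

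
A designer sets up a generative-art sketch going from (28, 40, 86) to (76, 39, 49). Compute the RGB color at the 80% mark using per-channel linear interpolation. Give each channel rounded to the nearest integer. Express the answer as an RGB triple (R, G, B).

(66, 39, 56)

80% corresponds to t = 0.8.
R = 28 + 0.8 × (76 − 28) = 28 + 0.8 × 48 = 66.4 → 66
G = 40 + 0.8 × (39 − 40) = 40 + 0.8 × -1 = 39.2 → 39
B = 86 + 0.8 × (49 − 86) = 86 + 0.8 × -37 = 56.4 → 56
So the blended color is (66, 39, 56), about #422738.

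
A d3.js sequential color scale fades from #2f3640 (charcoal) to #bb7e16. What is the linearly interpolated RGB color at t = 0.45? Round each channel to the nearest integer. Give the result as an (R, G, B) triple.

#2f3640 → (47, 54, 64); #bb7e16 → (187, 126, 22).
R = 47 + 0.45 × (187 − 47) = 47 + 0.45 × 140 = 110 → 110
G = 54 + 0.45 × (126 − 54) = 54 + 0.45 × 72 = 86.4 → 86
B = 64 + 0.45 × (22 − 64) = 64 + 0.45 × -42 = 45.1 → 45
So the blended color is (110, 86, 45), about #6e562d.

(110, 86, 45)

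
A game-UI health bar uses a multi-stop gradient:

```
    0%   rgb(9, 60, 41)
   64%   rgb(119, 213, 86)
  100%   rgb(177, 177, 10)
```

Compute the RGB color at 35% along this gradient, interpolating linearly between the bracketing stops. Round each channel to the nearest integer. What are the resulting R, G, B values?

(69, 144, 66)

35% lies between the 0% and 64% stops, so the local fraction is t = (35 − 0)/(64 − 0) = 35/64 ≈ 0.5469.
R = 9 + 0.5469 × (119 − 9) = 69.159 → 69
G = 60 + 0.5469 × (213 − 60) = 143.676 → 144
B = 41 + 0.5469 × (86 − 41) = 65.611 → 66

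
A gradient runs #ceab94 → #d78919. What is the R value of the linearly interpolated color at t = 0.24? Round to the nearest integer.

208

R₁ = 206 (from #ceab94), R₂ = 215 (from #d78919).
R = 206 + 0.24 × (215 − 206) = 208.16 → 208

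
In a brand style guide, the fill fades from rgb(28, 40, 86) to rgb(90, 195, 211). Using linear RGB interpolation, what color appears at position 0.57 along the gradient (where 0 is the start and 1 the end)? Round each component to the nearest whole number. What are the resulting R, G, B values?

(63, 128, 157)

R = 28 + 0.57 × (90 − 28) = 28 + 0.57 × 62 = 63.34 → 63
G = 40 + 0.57 × (195 − 40) = 40 + 0.57 × 155 = 128.35 → 128
B = 86 + 0.57 × (211 − 86) = 86 + 0.57 × 125 = 157.25 → 157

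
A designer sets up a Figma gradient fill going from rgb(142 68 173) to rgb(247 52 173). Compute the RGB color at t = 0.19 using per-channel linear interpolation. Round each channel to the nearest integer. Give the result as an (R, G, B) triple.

R = 142 + 0.19 × (247 − 142) = 142 + 0.19 × 105 = 161.95 → 162
G = 68 + 0.19 × (52 − 68) = 68 + 0.19 × -16 = 64.96 → 65
B = 173 + 0.19 × (173 − 173) = 173 + 0.19 × 0 = 173 → 173
So the blended color is (162, 65, 173), about #a241ad.

(162, 65, 173)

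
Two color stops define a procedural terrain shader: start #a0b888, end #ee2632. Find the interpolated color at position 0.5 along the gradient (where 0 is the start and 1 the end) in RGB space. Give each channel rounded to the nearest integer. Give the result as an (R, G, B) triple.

(199, 111, 93)

#a0b888 → (160, 184, 136); #ee2632 → (238, 38, 50).
R = 160 + 0.5 × (238 − 160) = 160 + 0.5 × 78 = 199 → 199
G = 184 + 0.5 × (38 − 184) = 184 + 0.5 × -146 = 111 → 111
B = 136 + 0.5 × (50 − 136) = 136 + 0.5 × -86 = 93 → 93
So the blended color is (199, 111, 93), about #c76f5d.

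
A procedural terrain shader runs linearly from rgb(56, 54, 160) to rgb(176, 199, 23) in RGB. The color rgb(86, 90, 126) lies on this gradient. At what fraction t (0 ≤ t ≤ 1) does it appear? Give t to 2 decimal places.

Invert the lerp on the G channel (largest span, 145): t = (90 − 54) / (199 − 54) = 36/145 = 0.24828.
Check on R: (86 − 56)/(176 − 56) = 0.25 ✓

0.25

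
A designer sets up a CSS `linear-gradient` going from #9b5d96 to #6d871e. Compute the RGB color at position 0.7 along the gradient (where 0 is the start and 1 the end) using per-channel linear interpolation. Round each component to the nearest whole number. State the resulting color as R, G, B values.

(123, 122, 66)

#9b5d96 → (155, 93, 150); #6d871e → (109, 135, 30).
R = 155 + 0.7 × (109 − 155) = 155 + 0.7 × -46 = 122.8 → 123
G = 93 + 0.7 × (135 − 93) = 93 + 0.7 × 42 = 122.4 → 122
B = 150 + 0.7 × (30 − 150) = 150 + 0.7 × -120 = 66 → 66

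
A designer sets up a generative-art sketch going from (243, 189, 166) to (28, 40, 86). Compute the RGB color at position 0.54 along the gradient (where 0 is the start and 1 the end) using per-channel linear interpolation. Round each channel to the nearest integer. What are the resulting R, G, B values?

R = 243 + 0.54 × (28 − 243) = 243 + 0.54 × -215 = 126.9 → 127
G = 189 + 0.54 × (40 − 189) = 189 + 0.54 × -149 = 108.54 → 109
B = 166 + 0.54 × (86 − 166) = 166 + 0.54 × -80 = 122.8 → 123

(127, 109, 123)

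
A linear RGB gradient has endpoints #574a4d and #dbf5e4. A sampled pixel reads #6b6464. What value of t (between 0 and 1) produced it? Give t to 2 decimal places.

0.15

Invert the lerp on the G channel (largest span, 171): t = (100 − 74) / (245 − 74) = 26/171 = 0.15205.
Check on R: (107 − 87)/(219 − 87) = 0.1515 ✓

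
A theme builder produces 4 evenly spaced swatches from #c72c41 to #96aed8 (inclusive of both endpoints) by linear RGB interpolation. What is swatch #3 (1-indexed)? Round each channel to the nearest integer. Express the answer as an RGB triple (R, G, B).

With 4 swatches and endpoints inclusive, swatch 3 sits at t = (3 − 1)/(4 − 1) = 2/3 ≈ 0.6667.
#c72c41 → (199, 44, 65); #96aed8 → (150, 174, 216).
R = 199 + 0.6667 × (150 − 199) = 166.332 → 166
G = 44 + 0.6667 × (174 − 44) = 130.671 → 131
B = 65 + 0.6667 × (216 − 65) = 165.672 → 166

(166, 131, 166)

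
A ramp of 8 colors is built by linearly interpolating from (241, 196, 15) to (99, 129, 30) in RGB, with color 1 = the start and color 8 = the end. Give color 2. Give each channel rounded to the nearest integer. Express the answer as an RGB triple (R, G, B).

(221, 186, 17)

With 8 swatches and endpoints inclusive, swatch 2 sits at t = (2 − 1)/(8 − 1) = 1/7 ≈ 0.1429.
R = 241 + 0.1429 × (99 − 241) = 220.708 → 221
G = 196 + 0.1429 × (129 − 196) = 186.426 → 186
B = 15 + 0.1429 × (30 − 15) = 17.143 → 17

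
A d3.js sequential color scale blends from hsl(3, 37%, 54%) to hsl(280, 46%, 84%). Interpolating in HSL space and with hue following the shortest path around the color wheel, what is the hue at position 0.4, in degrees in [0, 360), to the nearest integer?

330

Hue: 280 − 3 = 277°, but |277| > 180 so the shorter arc goes the other way: Δh = 277 − 360 = -83°.
H = 3 + 0.4 × (-83) = -30.2 → -30 → -30 mod 360 = 330°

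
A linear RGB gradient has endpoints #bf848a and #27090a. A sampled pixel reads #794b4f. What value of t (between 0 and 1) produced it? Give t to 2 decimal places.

0.46

Invert the lerp on the R channel (largest span, 152): t = (121 − 191) / (39 − 191) = -70/-152 = 0.46053.
Check on G: (75 − 132)/(9 − 132) = 0.4634 ✓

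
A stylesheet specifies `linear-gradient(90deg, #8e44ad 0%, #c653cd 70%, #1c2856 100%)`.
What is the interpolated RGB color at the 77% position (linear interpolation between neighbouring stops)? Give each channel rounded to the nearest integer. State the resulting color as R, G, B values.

(158, 73, 177)

77% lies between the 70% and 100% stops, so the local fraction is t = (77 − 70)/(100 − 70) = 7/30 ≈ 0.2333.
#c653cd → (198, 83, 205); #1c2856 → (28, 40, 86).
R = 198 + 0.2333 × (28 − 198) = 158.339 → 158
G = 83 + 0.2333 × (40 − 83) = 72.968 → 73
B = 205 + 0.2333 × (86 − 205) = 177.237 → 177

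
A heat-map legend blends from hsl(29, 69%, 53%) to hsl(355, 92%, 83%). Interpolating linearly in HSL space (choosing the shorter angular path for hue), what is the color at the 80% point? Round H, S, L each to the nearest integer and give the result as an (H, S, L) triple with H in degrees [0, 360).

Hue: 355 − 29 = 326°, but |326| > 180 so the shorter arc goes the other way: Δh = 326 − 360 = -34°.
H = 29 + 0.8 × (-34) = 1.8 → 2°
S = 69 + 0.8 × (92 − 69) = 87.4 → 87%
L = 53 + 0.8 × (83 − 53) = 77 → 77%

(2, 87, 77)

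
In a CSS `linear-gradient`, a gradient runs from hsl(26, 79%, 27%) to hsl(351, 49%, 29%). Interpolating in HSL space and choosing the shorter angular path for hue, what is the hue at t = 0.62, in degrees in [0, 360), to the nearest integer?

4

Hue: 351 − 26 = 325°, but |325| > 180 so the shorter arc goes the other way: Δh = 325 − 360 = -35°.
H = 26 + 0.62 × (-35) = 4.3 → 4°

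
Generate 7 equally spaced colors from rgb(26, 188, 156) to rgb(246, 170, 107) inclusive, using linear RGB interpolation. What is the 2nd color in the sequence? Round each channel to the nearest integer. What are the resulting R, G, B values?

With 7 swatches and endpoints inclusive, swatch 2 sits at t = (2 − 1)/(7 − 1) = 1/6 ≈ 0.1667.
R = 26 + 0.1667 × (246 − 26) = 62.674 → 63
G = 188 + 0.1667 × (170 − 188) = 184.999 → 185
B = 156 + 0.1667 × (107 − 156) = 147.832 → 148

(63, 185, 148)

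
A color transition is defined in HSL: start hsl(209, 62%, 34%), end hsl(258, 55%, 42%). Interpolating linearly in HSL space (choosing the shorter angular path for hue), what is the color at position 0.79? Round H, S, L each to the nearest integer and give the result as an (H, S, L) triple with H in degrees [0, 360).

Hue arc: Δh = 258 − 209 = 49° (|Δh| ≤ 180, already the shorter path).
H = 209 + 0.79 × (49) = 247.71 → 248°
S = 62 + 0.79 × (55 − 62) = 56.47 → 56%
L = 34 + 0.79 × (42 − 34) = 40.32 → 40%

(248, 56, 40)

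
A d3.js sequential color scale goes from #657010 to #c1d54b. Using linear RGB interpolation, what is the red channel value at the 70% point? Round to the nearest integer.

165

R₁ = 101 (from #657010), R₂ = 193 (from #c1d54b).
R = 101 + 0.7 × (193 − 101) = 165.4 → 165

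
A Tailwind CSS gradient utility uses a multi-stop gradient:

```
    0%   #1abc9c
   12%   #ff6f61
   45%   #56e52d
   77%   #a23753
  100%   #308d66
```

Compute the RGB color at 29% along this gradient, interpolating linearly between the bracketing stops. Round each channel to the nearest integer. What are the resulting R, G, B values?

(168, 172, 70)

29% lies between the 12% and 45% stops, so the local fraction is t = (29 − 12)/(45 − 12) = 17/33 ≈ 0.5152.
#ff6f61 → (255, 111, 97); #56e52d → (86, 229, 45).
R = 255 + 0.5152 × (86 − 255) = 167.931 → 168
G = 111 + 0.5152 × (229 − 111) = 171.794 → 172
B = 97 + 0.5152 × (45 − 97) = 70.21 → 70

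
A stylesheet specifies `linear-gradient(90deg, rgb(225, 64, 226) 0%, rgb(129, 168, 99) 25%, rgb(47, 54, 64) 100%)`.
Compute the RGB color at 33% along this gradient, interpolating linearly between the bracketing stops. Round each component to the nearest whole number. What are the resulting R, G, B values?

33% lies between the 25% and 100% stops, so the local fraction is t = (33 − 25)/(100 − 25) = 8/75 ≈ 0.1067.
R = 129 + 0.1067 × (47 − 129) = 120.251 → 120
G = 168 + 0.1067 × (54 − 168) = 155.836 → 156
B = 99 + 0.1067 × (64 − 99) = 95.266 → 95

(120, 156, 95)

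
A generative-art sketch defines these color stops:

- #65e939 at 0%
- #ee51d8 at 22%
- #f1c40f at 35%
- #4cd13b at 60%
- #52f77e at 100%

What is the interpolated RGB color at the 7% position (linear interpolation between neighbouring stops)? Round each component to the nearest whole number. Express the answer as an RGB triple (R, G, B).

(145, 185, 108)

7% lies between the 0% and 22% stops, so the local fraction is t = (7 − 0)/(22 − 0) = 7/22 ≈ 0.3182.
#65e939 → (101, 233, 57); #ee51d8 → (238, 81, 216).
R = 101 + 0.3182 × (238 − 101) = 144.593 → 145
G = 233 + 0.3182 × (81 − 233) = 184.634 → 185
B = 57 + 0.3182 × (216 − 57) = 107.594 → 108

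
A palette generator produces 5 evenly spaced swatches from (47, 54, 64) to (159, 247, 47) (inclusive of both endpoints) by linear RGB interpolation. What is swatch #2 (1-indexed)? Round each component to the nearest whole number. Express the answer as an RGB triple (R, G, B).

With 5 swatches and endpoints inclusive, swatch 2 sits at t = (2 − 1)/(5 − 1) = 1/4 ≈ 0.25.
R = 47 + 0.25 × (159 − 47) = 75 → 75
G = 54 + 0.25 × (247 − 54) = 102.25 → 102
B = 64 + 0.25 × (47 − 64) = 59.75 → 60

(75, 102, 60)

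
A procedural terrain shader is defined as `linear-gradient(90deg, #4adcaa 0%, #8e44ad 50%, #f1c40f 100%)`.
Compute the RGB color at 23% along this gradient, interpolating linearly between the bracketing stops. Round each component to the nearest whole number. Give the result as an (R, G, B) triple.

23% lies between the 0% and 50% stops, so the local fraction is t = (23 − 0)/(50 − 0) = 23/50 ≈ 0.46.
#4adcaa → (74, 220, 170); #8e44ad → (142, 68, 173).
R = 74 + 0.46 × (142 − 74) = 105.28 → 105
G = 220 + 0.46 × (68 − 220) = 150.08 → 150
B = 170 + 0.46 × (173 − 170) = 171.38 → 171

(105, 150, 171)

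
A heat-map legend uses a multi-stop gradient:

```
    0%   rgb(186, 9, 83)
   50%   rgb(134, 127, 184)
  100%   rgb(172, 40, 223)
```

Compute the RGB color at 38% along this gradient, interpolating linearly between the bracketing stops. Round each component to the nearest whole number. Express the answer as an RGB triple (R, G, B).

(146, 99, 160)

38% lies between the 0% and 50% stops, so the local fraction is t = (38 − 0)/(50 − 0) = 38/50 ≈ 0.76.
R = 186 + 0.76 × (134 − 186) = 146.48 → 146
G = 9 + 0.76 × (127 − 9) = 98.68 → 99
B = 83 + 0.76 × (184 − 83) = 159.76 → 160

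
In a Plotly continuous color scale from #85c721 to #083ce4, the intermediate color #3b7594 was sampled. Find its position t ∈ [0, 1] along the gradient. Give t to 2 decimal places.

Invert the lerp on the B channel (largest span, 195): t = (148 − 33) / (228 − 33) = 115/195 = 0.58974.
Check on R: (59 − 133)/(8 − 133) = 0.592 ✓

0.59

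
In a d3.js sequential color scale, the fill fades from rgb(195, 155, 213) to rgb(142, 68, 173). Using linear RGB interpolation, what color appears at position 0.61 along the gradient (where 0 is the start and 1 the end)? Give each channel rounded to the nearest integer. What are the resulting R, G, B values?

R = 195 + 0.61 × (142 − 195) = 195 + 0.61 × -53 = 162.67 → 163
G = 155 + 0.61 × (68 − 155) = 155 + 0.61 × -87 = 101.93 → 102
B = 213 + 0.61 × (173 − 213) = 213 + 0.61 × -40 = 188.6 → 189

(163, 102, 189)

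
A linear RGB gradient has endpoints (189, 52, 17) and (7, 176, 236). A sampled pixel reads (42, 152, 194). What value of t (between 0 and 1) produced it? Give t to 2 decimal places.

0.81

Invert the lerp on the B channel (largest span, 219): t = (194 − 17) / (236 − 17) = 177/219 = 0.80822.
Check on R: (42 − 189)/(7 − 189) = 0.8077 ✓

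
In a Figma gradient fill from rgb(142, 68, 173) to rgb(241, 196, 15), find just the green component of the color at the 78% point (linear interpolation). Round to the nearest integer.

G = 68 + 0.78 × (196 − 68) = 167.84 → 168

168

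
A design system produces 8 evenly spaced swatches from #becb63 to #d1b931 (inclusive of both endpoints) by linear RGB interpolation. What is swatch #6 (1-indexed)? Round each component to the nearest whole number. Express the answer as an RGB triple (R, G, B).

With 8 swatches and endpoints inclusive, swatch 6 sits at t = (6 − 1)/(8 − 1) = 5/7 ≈ 0.7143.
#becb63 → (190, 203, 99); #d1b931 → (209, 185, 49).
R = 190 + 0.7143 × (209 − 190) = 203.572 → 204
G = 203 + 0.7143 × (185 − 203) = 190.143 → 190
B = 99 + 0.7143 × (49 − 99) = 63.285 → 63

(204, 190, 63)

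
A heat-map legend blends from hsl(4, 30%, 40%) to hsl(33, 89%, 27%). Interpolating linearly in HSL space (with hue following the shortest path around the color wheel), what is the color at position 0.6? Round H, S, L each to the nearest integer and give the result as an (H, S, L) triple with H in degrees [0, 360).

Hue arc: Δh = 33 − 4 = 29° (|Δh| ≤ 180, already the shorter path).
H = 4 + 0.6 × (29) = 21.4 → 21°
S = 30 + 0.6 × (89 − 30) = 65.4 → 65%
L = 40 + 0.6 × (27 − 40) = 32.2 → 32%

(21, 65, 32)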